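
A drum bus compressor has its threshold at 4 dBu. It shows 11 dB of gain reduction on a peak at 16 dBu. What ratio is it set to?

Input overshoot = 16 − 4 = 12 dB.
Output overshoot = 12 − 11 = 1 dB.
Ratio = input overshoot / output overshoot = 12 / 1 = 12.

12:1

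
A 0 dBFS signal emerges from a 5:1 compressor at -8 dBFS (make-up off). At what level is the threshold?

Let T be the threshold. Output overshoot = (input overshoot)/R, so -8 − T = (0 − T)/5.
5·(-8 − T) = 0 − T → 4·T = -40 − 0 = -40.
T = -40/4 = -10 dBFS.

-10 dBFS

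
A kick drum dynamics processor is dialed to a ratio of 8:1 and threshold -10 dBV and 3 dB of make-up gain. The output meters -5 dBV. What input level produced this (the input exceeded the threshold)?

Remove make-up: -5 − 3 = -8 dBV.
Post-compression overshoot = -8 − (-10) = 2 dB.
Before 8:1 compression the overshoot was 2 × 8 = 16 dB, so input = -10 + 16 = 6 dBV.

6 dBV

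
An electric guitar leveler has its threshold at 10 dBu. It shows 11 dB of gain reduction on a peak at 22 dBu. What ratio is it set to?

Input overshoot = 22 − 10 = 12 dB.
Output overshoot = 12 − 11 = 1 dB.
Ratio = input overshoot / output overshoot = 12 / 1 = 12.

12:1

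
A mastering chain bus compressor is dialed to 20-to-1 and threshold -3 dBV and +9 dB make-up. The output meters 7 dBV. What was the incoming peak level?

17 dBV

Stripping the +9 dB make-up gives -2 dBV at the gain stage.
That's 1 dB above the -3 dBV threshold.
Before 20:1 compression the overshoot was 1 × 20 = 20 dB, so input = -3 + 20 = 17 dBV.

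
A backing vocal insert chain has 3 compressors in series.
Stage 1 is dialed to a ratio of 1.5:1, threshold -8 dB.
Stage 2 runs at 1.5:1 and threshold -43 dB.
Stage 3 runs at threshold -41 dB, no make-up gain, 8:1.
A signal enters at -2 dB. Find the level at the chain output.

Stage 1: overshoot 6 dB → 6/1.5 = 4 dB → -4 dB.
Stage 2: 39 dB above -43 dB, reduced 1.5:1 to 26 dB above → -17 dB.
Stage 3: overshoot 24 dB → 24/8 = 3 dB → -38 dB.

-38 dB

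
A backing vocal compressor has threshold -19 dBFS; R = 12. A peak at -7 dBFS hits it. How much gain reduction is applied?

11 dB

-7 dBFS exceeds the threshold by 12 dB.
At 12:1, output sits 12/12 = 1 dB above threshold.
So the signal is attenuated by 12 − 1 = 11 dB.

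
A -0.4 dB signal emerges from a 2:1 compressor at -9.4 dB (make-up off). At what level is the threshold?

Gain reduction = -0.4 − (-9.4) = 9 dB; output overshoot = GR / (R − 1) = 9 / 1 = 9 dB.
Threshold = output − output overshoot = -9.4 − 9 = -18.4 dB.

-18.4 dB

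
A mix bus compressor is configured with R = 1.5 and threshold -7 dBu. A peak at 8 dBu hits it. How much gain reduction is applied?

Overshoot = 8 − (-7) = 15 dB.
After 1.5:1 compression the overshoot becomes 15/1.5 = 10 dB.
Gain reduction = 15 − 10 = 5 dB.

5 dB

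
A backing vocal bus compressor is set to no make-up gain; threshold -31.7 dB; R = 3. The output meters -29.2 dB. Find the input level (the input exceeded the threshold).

-24.2 dB

The compressed level sits -29.2 − (-31.7) = 2.5 dB over threshold.
Undo the ratio: input overshoot = 2.5 × 3 = 7.5 dB, giving input = -24.2 dB.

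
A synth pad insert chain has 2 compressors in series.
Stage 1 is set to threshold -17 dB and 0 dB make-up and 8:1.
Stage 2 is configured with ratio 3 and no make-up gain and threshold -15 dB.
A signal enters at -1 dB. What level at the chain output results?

Stage 1: -1 dB is 16 dB over -17 dB; at 8:1 that becomes 2 dB over, giving -15 dB.
Stage 2: -15 dB is at or below the -15 dB threshold — no compression; output -15 dB.

-15 dB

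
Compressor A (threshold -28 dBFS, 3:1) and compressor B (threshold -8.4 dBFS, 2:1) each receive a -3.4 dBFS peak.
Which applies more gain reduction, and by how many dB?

A, by 13.9 dB

A: 24.6 dB over, compressed to 8.2 dB over, so 16.4 dB of GR.
B: 5 dB over, compressed to 2.5 dB over, so 2.5 dB of GR.
A applies 13.9 dB more gain reduction.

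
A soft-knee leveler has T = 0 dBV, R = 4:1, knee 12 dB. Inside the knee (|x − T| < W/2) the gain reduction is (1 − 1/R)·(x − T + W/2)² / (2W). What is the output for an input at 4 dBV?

0.875 dBV

x − T + W/2 = 4 − 0 + 6 = 10.
GR = (1 − 1/4) × 10² / 24 = 0.75 × 100 / 24 = 3.125 dB.
Output = 4 − 3.125 = 0.875 dBV.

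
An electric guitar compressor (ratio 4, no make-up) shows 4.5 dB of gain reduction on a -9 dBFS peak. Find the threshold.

Input is 6 dB above T (since output overshoot × R = input overshoot: (-13.5 − T)·4 = -9 − T gives T = -15 dBFS).
Check: -15 + (-9 − (-15))/4 = -15 + 1.5 = -13.5 dBFS. ✓

-15 dBFS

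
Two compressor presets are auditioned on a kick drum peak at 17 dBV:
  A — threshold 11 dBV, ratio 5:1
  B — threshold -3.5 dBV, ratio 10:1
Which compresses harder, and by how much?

A: overshoot 6 dB → output overshoot 1.2 dB → GR 4.8 dB.
B: overshoot 20.5 dB → output overshoot 2.05 dB → GR 18.45 dB.
Difference: 13.65 dB in favour of B.

B, by 13.65 dB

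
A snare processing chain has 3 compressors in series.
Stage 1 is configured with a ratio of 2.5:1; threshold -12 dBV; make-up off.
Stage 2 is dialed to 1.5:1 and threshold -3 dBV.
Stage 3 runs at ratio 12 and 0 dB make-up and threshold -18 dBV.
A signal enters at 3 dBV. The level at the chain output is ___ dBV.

Stage 1: overshoot 15 dB → 15/2.5 = 6 dB → -6 dBV.
Stage 2: below threshold (-6 ≤ -3); passes unchanged; output -6 dBV.
Stage 3: overshoot 12 dB → 12/12 = 1 dB → -17 dBV.

-17 dBV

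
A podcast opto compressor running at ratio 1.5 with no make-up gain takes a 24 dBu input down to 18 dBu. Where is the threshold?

6 dBu

Let T be the threshold. Output overshoot = (input overshoot)/R, so 18 − T = (24 − T)/1.5.
1.5·(18 − T) = 24 − T → 0.5·T = 27 − 24 = 3.
T = 3/0.5 = 6 dBu.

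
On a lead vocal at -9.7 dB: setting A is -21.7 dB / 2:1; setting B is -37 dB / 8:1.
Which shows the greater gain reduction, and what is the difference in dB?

A: overshoot 12 dB → output overshoot 6 dB → GR 6 dB.
B: overshoot 27.3 dB → output overshoot 3.4125 dB → GR 23.8875 dB.
Difference: 17.8875 dB in favour of B.

B, by 17.8875 dB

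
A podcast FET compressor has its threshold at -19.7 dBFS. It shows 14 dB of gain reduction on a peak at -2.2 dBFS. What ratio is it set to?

5:1

Input overshoot = -2.2 − (-19.7) = 17.5 dB.
Output overshoot = 17.5 − 14 = 3.5 dB.
Ratio = input overshoot / output overshoot = 17.5 / 3.5 = 5.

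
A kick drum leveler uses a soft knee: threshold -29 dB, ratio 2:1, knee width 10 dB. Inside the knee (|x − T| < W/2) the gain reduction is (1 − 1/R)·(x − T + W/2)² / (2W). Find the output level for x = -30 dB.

-30.4 dB

x − T + W/2 = -30 − (-29) + 5 = 4.
GR = (1 − 1/2) × 4² / 20 = 0.5 × 16 / 20 = 0.4 dB.
Output = -30 − 0.4 = -30.4 dB.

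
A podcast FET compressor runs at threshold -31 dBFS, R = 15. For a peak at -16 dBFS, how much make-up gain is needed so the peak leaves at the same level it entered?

14 dB

The peak compresses to -31 + 15/15 = -30 dBFS.
To reach -16 dBFS requires -16 − (-30) = 14 dB of make-up.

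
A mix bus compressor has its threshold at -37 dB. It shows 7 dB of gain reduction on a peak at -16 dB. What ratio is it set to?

1.5:1

Input overshoot = -16 − (-37) = 21 dB.
Output overshoot = 21 − 7 = 14 dB.
Ratio = input overshoot / output overshoot = 21 / 14 = 1.5.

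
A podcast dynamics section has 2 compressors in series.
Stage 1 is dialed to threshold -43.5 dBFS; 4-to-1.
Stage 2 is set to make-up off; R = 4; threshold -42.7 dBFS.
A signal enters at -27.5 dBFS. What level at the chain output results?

-41.9 dBFS

Stage 1: 16 dB above -43.5 dBFS, reduced 4:1 to 4 dB above → -39.5 dBFS.
Stage 2: -39.5 dBFS is 3.2 dB over -42.7 dBFS; at 4:1 that becomes 0.8 dB over, giving -41.9 dBFS.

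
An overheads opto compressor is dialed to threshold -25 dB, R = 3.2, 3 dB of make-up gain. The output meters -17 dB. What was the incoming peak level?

Remove make-up: -17 − 3 = -20 dB.
The compressed level sits -20 − (-25) = 5 dB over threshold.
Undo the ratio: input overshoot = 5 × 3.2 = 16 dB, giving input = -9 dB.

-9 dB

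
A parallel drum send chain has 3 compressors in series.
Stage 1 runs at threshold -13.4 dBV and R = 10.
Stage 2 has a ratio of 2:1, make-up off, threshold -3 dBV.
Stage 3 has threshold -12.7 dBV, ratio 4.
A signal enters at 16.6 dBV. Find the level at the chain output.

-12.125 dBV

Stage 1: overshoot 30 dB → 30/10 = 3 dB → -10.4 dBV.
Stage 2: below threshold (-10.4 ≤ -3); passes unchanged; output -10.4 dBV.
Stage 3: 2.3 dB above -12.7 dBV, reduced 4:1 to 0.575 dB above → -12.125 dBV.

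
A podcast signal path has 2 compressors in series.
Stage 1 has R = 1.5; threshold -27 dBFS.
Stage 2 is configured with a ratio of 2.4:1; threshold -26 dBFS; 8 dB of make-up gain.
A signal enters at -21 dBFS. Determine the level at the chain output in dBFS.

Stage 1: overshoot 6 dB → 6/1.5 = 4 dB → -23 dBFS.
Stage 2: -23 dBFS is 3 dB over -26 dBFS; at 2.4:1 that becomes 1.25 dB over, giving -24.75 dBFS; +8 dB make-up → -16.75 dBFS.

-16.75 dBFS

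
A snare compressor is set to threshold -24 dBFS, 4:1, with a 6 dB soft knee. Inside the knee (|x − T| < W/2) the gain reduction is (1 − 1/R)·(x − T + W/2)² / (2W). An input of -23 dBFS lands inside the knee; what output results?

-24 dBFS

x − T + W/2 = -23 − (-24) + 3 = 4.
GR = (1 − 1/4) × 4² / 12 = 0.75 × 16 / 12 = 1 dB.
Output = -23 − 1 = -24 dBFS.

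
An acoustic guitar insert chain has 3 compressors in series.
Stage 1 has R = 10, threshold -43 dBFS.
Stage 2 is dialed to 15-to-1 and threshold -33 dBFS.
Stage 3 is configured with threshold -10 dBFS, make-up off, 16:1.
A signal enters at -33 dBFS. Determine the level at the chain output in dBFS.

Stage 1: overshoot 10 dB → 10/10 = 1 dB → -42 dBFS.
Stage 2: -42 dBFS is at or below the -33 dBFS threshold — no compression; output -42 dBFS.
Stage 3: -42 dBFS ≤ -10 dBFS, so stage 3 doesn't engage; output -42 dBFS.

-42 dBFS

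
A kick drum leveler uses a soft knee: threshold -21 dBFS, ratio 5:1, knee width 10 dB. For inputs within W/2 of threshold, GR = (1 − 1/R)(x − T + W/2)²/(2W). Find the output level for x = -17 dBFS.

-20.24 dBFS

x − T + W/2 = -17 − (-21) + 5 = 9.
GR = (1 − 1/5) × 9² / 20 = 0.8 × 81 / 20 = 3.24 dB.
Output = -17 − 3.24 = -20.24 dBFS.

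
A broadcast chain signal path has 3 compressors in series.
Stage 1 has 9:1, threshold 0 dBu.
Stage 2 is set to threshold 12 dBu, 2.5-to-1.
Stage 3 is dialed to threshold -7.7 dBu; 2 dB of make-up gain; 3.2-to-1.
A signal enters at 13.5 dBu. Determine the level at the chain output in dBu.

-2.825 dBu

Stage 1: 13.5 dBu is 13.5 dB over 0 dBu; at 9:1 that becomes 1.5 dB over, giving 1.5 dBu.
Stage 2: below threshold (1.5 ≤ 12); passes unchanged; output 1.5 dBu.
Stage 3: overshoot 9.2 dB → 9.2/3.2 = 2.875 dB → -4.825 dBu; +2 dB make-up → -2.825 dBu.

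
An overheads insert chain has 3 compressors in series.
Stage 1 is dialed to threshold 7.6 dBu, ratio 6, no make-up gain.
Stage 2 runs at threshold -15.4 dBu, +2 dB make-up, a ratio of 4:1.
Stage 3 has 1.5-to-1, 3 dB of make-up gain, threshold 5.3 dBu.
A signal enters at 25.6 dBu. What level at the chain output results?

-3.9 dBu

Stage 1: 18 dB above 7.6 dBu, reduced 6:1 to 3 dB above → 10.6 dBu.
Stage 2: 10.6 dBu is 26 dB over -15.4 dBu; at 4:1 that becomes 6.5 dB over, giving -8.9 dBu; +2 dB make-up → -6.9 dBu.
Stage 3: -6.9 dBu is at or below the 5.3 dBu threshold — no compression; make-up brings it to -3.9 dBu.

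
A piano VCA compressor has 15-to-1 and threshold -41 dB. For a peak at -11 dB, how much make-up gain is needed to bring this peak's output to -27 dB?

12 dB

The peak compresses to -41 + 30/15 = -39 dB.
To reach -27 dB requires -27 − (-39) = 12 dB of make-up.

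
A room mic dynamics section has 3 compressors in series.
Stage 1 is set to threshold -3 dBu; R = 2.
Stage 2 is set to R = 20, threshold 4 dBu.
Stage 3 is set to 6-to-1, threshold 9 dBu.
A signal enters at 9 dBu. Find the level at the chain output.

Stage 1: 12 dB above -3 dBu, reduced 2:1 to 6 dB above → 3 dBu.
Stage 2: 3 dBu ≤ 4 dBu, so stage 2 doesn't engage; output 3 dBu.
Stage 3: 3 dBu ≤ 9 dBu, so stage 3 doesn't engage; output 3 dBu.

3 dBu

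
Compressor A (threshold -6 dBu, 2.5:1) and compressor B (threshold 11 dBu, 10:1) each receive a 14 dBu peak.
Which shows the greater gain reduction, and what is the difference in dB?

A, by 9.3 dB

A: 20 dB over, compressed to 8 dB over, so 12 dB of GR.
B: 3 dB over, compressed to 0.3 dB over, so 2.7 dB of GR.
A reduces 9.3 dB more.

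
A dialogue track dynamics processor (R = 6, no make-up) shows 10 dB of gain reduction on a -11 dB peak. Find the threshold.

-23 dB

Let T be the threshold. Output overshoot = (input overshoot)/R, so -21 − T = (-11 − T)/6.
6·(-21 − T) = -11 − T → 5·T = -126 − (-11) = -115.
T = -115/5 = -23 dB.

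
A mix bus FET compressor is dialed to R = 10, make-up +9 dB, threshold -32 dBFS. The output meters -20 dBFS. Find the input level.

Stripping the +9 dB make-up gives -29 dBFS at the gain stage.
That's 3 dB above the -32 dBFS threshold.
Before 10:1 compression the overshoot was 3 × 10 = 30 dB, so input = -32 + 30 = -2 dBFS.

-2 dBFS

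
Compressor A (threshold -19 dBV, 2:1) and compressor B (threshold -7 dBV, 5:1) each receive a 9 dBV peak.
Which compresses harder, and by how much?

A: 28 dB over, compressed to 14 dB over, so 14 dB of GR.
B: 16 dB over, compressed to 3.2 dB over, so 12.8 dB of GR.
Difference: 1.2 dB in favour of A.

A, by 1.2 dB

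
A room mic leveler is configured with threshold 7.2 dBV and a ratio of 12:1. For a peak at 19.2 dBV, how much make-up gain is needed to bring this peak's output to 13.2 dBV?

5 dB

Without make-up, output = threshold + overshoot/12 = 7.2 + 1 = 8.2 dBV.
Gap to target: 5 dB.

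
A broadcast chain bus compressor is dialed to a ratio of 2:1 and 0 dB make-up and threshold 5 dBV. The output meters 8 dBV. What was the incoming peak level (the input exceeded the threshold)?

11 dBV

Post-compression overshoot = 8 − 5 = 3 dB.
Before 2:1 compression the overshoot was 3 × 2 = 6 dB, so input = 5 + 6 = 11 dBV.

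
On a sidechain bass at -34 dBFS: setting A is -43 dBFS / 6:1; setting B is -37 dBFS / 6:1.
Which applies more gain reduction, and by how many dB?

A, by 5 dB

A: GR = 9 − 9/6 = 7.5 dB.
B: GR = 3 − 3/6 = 2.5 dB.
A reduces 5 dB more.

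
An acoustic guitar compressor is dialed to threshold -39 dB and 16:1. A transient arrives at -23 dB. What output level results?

-23 dB sits 16 dB over threshold.
The 16 dB excess becomes 1 dB after 16:1 reduction.
So the level is -39 + 1 = -38 dB.

-38 dB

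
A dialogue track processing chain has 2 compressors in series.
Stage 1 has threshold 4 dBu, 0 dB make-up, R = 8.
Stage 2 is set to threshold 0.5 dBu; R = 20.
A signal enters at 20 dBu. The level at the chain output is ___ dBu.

Stage 1: 20 dBu is 16 dB over 4 dBu; at 8:1 that becomes 2 dB over, giving 6 dBu.
Stage 2: overshoot 5.5 dB → 5.5/20 = 0.275 dB → 0.775 dBu.

0.775 dBu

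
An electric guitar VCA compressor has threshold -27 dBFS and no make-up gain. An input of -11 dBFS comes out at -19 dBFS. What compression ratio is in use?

Input overshoot = -11 − (-27) = 16 dB; output overshoot = -19 − (-27) = 8 dB.
Ratio = 16 / 8 = 2.

2:1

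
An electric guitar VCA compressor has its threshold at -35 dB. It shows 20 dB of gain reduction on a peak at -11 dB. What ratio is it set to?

Input overshoot = -11 − (-35) = 24 dB.
Output overshoot = 24 − 20 = 4 dB.
Ratio = input overshoot / output overshoot = 24 / 4 = 6.

6:1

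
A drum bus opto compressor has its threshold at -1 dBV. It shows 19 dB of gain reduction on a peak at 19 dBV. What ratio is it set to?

Input overshoot = 19 − (-1) = 20 dB.
Output overshoot = 20 − 19 = 1 dB.
Ratio = input overshoot / output overshoot = 20 / 1 = 20.

20:1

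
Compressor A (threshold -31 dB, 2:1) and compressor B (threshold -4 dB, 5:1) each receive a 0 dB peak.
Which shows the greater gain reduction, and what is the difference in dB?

A: 31 dB over, compressed to 15.5 dB over, so 15.5 dB of GR.
B: 4 dB over, compressed to 0.8 dB over, so 3.2 dB of GR.
Difference: 12.3 dB in favour of A.

A, by 12.3 dB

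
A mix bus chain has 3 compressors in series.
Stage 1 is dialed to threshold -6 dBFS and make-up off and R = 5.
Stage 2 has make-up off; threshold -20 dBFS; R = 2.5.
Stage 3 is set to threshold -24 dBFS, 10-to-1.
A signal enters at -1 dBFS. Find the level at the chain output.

-23 dBFS

Stage 1: 5 dB above -6 dBFS, reduced 5:1 to 1 dB above → -5 dBFS.
Stage 2: 15 dB above -20 dBFS, reduced 2.5:1 to 6 dB above → -14 dBFS.
Stage 3: -14 dBFS is 10 dB over -24 dBFS; at 10:1 that becomes 1 dB over, giving -23 dBFS.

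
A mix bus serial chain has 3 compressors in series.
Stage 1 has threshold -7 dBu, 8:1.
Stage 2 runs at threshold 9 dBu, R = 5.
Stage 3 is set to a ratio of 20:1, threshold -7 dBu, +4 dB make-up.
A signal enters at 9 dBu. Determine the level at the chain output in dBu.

Stage 1: 16 dB above -7 dBu, reduced 8:1 to 2 dB above → -5 dBu.
Stage 2: -5 dBu is at or below the 9 dBu threshold — no compression; output -5 dBu.
Stage 3: -5 dBu is 2 dB over -7 dBu; at 20:1 that becomes 0.1 dB over, giving -6.9 dBu; +4 dB make-up → -2.9 dBu.

-2.9 dBu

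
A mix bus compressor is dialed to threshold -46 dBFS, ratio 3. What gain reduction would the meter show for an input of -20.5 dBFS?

17 dB

The signal is 25.5 dB above threshold.
A 3:1 ratio leaves 8.5 dB of that excess.
Gain reduction = 25.5 − 8.5 = 17 dB.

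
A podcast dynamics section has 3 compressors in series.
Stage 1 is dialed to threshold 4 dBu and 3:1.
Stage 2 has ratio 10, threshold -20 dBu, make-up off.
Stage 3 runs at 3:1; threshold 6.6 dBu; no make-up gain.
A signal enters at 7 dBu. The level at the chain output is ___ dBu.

-17.5 dBu

Stage 1: 3 dB above 4 dBu, reduced 3:1 to 1 dB above → 5 dBu.
Stage 2: 25 dB above -20 dBu, reduced 10:1 to 2.5 dB above → -17.5 dBu.
Stage 3: -17.5 dBu is at or below the 6.6 dBu threshold — no compression; output -17.5 dBu.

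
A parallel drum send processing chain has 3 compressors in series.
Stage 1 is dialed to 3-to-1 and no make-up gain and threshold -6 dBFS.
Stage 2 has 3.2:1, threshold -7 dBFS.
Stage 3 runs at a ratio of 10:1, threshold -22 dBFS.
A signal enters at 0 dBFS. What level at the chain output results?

Stage 1: overshoot 6 dB → 6/3 = 2 dB → -4 dBFS.
Stage 2: 3 dB above -7 dBFS, reduced 3.2:1 to 0.9375 dB above → -6.0625 dBFS.
Stage 3: 15.9375 dB above -22 dBFS, reduced 10:1 to 1.59375 dB above → -20.40625 dBFS.

-20.40625 dBFS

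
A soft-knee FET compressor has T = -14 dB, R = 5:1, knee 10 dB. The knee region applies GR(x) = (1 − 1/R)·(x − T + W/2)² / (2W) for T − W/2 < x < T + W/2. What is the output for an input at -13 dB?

x − T + W/2 = -13 − (-14) + 5 = 6.
GR = (1 − 1/5) × 6² / 20 = 0.8 × 36 / 20 = 1.44 dB.
Output = -13 − 1.44 = -14.44 dB.

-14.44 dB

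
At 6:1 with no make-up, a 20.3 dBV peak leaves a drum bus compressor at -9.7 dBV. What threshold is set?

-15.7 dBV

Input is 36 dB above T (since output overshoot × R = input overshoot: (-9.7 − T)·6 = 20.3 − T gives T = -15.7 dBV).
Check: -15.7 + (20.3 − (-15.7))/6 = -15.7 + 6 = -9.7 dBV. ✓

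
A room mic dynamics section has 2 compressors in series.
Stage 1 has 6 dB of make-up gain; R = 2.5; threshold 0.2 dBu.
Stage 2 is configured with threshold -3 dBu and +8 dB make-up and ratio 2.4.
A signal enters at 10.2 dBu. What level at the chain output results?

Stage 1: overshoot 10 dB → 10/2.5 = 4 dB → 4.2 dBu; +6 dB make-up → 10.2 dBu.
Stage 2: overshoot 13.2 dB → 13.2/2.4 = 5.5 dB → 2.5 dBu; +8 dB make-up → 10.5 dBu.

10.5 dBu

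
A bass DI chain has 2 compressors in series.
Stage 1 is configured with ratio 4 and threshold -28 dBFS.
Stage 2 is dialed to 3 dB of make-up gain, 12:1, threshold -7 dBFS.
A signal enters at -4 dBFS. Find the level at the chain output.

-19 dBFS

Stage 1: -4 dBFS is 24 dB over -28 dBFS; at 4:1 that becomes 6 dB over, giving -22 dBFS.
Stage 2: below threshold (-22 ≤ -7); passes unchanged; make-up brings it to -19 dBFS.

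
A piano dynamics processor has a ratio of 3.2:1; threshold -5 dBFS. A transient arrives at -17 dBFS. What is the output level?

-17 dBFS is 12 dB below the -5 dBFS threshold, so no gain reduction is applied.
Output = input = -17 dBFS.

-17 dBFS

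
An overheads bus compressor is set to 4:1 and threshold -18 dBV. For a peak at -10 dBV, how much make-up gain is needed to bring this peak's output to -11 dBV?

The peak compresses to -18 + 8/4 = -16 dBV.
To reach -11 dBV requires -11 − (-16) = 5 dB of make-up.

5 dB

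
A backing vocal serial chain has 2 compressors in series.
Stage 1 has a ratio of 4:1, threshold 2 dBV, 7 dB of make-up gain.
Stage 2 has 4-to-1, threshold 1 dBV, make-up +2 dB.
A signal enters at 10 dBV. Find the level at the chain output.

5.5 dBV

Stage 1: 8 dB above 2 dBV, reduced 4:1 to 2 dB above → 4 dBV; +7 dB make-up → 11 dBV.
Stage 2: 10 dB above 1 dBV, reduced 4:1 to 2.5 dB above → 3.5 dBV; +2 dB make-up → 5.5 dBV.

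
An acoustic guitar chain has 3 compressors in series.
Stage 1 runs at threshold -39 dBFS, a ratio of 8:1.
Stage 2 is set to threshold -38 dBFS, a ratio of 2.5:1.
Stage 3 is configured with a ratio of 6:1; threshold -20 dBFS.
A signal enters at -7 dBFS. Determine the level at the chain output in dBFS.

Stage 1: -7 dBFS is 32 dB over -39 dBFS; at 8:1 that becomes 4 dB over, giving -35 dBFS.
Stage 2: overshoot 3 dB → 3/2.5 = 1.2 dB → -36.8 dBFS.
Stage 3: -36.8 dBFS is at or below the -20 dBFS threshold — no compression; output -36.8 dBFS.

-36.8 dBFS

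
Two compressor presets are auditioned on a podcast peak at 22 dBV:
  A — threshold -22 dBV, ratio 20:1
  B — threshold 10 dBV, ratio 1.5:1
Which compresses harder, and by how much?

A: GR = 44 − 44/20 = 41.8 dB.
B: GR = 12 − 12/1.5 = 4 dB.
A reduces 37.8 dB more.

A, by 37.8 dB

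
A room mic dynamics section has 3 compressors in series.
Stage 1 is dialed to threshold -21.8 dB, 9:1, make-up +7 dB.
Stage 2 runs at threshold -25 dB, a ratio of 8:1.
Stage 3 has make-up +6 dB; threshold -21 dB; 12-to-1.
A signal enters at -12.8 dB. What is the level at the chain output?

Stage 1: 9 dB above -21.8 dB, reduced 9:1 to 1 dB above → -20.8 dB; +7 dB make-up → -13.8 dB.
Stage 2: overshoot 11.2 dB → 11.2/8 = 1.4 dB → -23.6 dB.
Stage 3: below threshold (-23.6 ≤ -21); passes unchanged; make-up brings it to -17.6 dB.

-17.6 dB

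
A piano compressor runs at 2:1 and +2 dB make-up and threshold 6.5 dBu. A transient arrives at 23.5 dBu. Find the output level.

The input is 17 dB above the 6.5 dBu threshold.
2:1 compression reduces that to 17/2 = 8.5 dB over.
So the level is 6.5 + 8.5 = 15 dBu; make-up adds 2 dB, giving 17 dBu.

17 dBu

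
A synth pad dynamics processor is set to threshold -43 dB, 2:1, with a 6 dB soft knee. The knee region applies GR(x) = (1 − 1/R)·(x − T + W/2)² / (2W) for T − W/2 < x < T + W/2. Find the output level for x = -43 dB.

-43.375 dB

x − T + W/2 = -43 − (-43) + 3 = 3.
GR = (1 − 1/2) × 3² / 12 = 0.5 × 9 / 12 = 0.375 dB.
Output = -43 − 0.375 = -43.375 dB.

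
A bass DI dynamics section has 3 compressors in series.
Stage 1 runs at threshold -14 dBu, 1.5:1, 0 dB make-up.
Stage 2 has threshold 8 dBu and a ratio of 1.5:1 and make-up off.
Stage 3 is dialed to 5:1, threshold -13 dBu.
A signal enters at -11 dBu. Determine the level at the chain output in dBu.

Stage 1: overshoot 3 dB → 3/1.5 = 2 dB → -12 dBu.
Stage 2: -12 dBu is at or below the 8 dBu threshold — no compression; output -12 dBu.
Stage 3: -12 dBu is 1 dB over -13 dBu; at 5:1 that becomes 0.2 dB over, giving -12.8 dBu.

-12.8 dBu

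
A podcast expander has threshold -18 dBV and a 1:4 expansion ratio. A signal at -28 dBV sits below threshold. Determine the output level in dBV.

-58 dBV

Undershoot = (-18) − (-28) = 10 dB.
At 1:4, that expands to 40 dB under threshold.
Output = -18 − 40 = -58 dBV.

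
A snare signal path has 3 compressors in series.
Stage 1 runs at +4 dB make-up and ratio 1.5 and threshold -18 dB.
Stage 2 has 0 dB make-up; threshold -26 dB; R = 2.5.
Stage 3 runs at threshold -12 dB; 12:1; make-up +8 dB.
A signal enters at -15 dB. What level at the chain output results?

Stage 1: overshoot 3 dB → 3/1.5 = 2 dB → -16 dB; +4 dB make-up → -12 dB.
Stage 2: 14 dB above -26 dB, reduced 2.5:1 to 5.6 dB above → -20.4 dB.
Stage 3: below threshold (-20.4 ≤ -12); passes unchanged; make-up brings it to -12.4 dB.

-12.4 dB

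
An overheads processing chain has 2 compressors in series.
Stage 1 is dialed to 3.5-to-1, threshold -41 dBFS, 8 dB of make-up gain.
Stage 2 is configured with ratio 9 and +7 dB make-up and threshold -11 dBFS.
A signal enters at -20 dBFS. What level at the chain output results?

-20 dBFS

Stage 1: 21 dB above -41 dBFS, reduced 3.5:1 to 6 dB above → -35 dBFS; +8 dB make-up → -27 dBFS.
Stage 2: -27 dBFS ≤ -11 dBFS, so stage 2 doesn't engage; make-up brings it to -20 dBFS.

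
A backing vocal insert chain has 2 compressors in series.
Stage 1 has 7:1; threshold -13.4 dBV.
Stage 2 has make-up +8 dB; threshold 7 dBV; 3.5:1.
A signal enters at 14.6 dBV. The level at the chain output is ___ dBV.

Stage 1: overshoot 28 dB → 28/7 = 4 dB → -9.4 dBV.
Stage 2: -9.4 dBV is at or below the 7 dBV threshold — no compression; make-up brings it to -1.4 dBV.

-1.4 dBV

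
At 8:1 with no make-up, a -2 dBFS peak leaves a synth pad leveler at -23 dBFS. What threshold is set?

-26 dBFS

Gain reduction = -2 − (-23) = 21 dB; output overshoot = GR / (R − 1) = 21 / 7 = 3 dB.
Threshold = output − output overshoot = -23 − 3 = -26 dBFS.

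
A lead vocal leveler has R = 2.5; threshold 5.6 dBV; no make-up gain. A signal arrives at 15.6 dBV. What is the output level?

15.6 dBV sits 10 dB over threshold.
At 2.5:1 the overshoot is divided by 2.5, leaving 4 dB above threshold.
That puts the output at 9.6 dBV.

9.6 dBV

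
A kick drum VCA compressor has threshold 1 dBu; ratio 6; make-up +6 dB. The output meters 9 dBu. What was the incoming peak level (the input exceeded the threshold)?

Stripping the +6 dB make-up gives 3 dBu at the gain stage.
The compressed level sits 3 − 1 = 2 dB over threshold.
Undo the ratio: input overshoot = 2 × 6 = 12 dB, giving input = 13 dBu.

13 dBu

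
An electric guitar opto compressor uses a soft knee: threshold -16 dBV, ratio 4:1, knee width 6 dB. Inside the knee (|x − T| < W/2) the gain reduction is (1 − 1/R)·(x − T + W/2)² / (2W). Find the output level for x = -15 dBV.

-16 dBV

x − T + W/2 = -15 − (-16) + 3 = 4.
GR = (1 − 1/4) × 4² / 12 = 0.75 × 16 / 12 = 1 dB.
Output = -15 − 1 = -16 dBV.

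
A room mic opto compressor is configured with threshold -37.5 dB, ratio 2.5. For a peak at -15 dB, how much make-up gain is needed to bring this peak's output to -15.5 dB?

Without make-up, output = threshold + overshoot/2.5 = -37.5 + 9 = -28.5 dB.
Gap to target: 13 dB.

13 dB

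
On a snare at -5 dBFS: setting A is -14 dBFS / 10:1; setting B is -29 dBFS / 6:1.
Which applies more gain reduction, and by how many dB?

B, by 11.9 dB

A: GR = 9 − 9/10 = 8.1 dB.
B: GR = 24 − 24/6 = 20 dB.
B applies 11.9 dB more gain reduction.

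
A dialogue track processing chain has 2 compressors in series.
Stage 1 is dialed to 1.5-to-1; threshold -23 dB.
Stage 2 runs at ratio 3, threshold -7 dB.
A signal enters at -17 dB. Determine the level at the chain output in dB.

-19 dB

Stage 1: 6 dB above -23 dB, reduced 1.5:1 to 4 dB above → -19 dB.
Stage 2: -19 dB is at or below the -7 dB threshold — no compression; output -19 dB.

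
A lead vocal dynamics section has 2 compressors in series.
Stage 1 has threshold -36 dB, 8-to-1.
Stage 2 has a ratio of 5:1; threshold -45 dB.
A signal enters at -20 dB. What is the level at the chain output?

-42.8 dB

Stage 1: 16 dB above -36 dB, reduced 8:1 to 2 dB above → -34 dB.
Stage 2: -34 dB is 11 dB over -45 dB; at 5:1 that becomes 2.2 dB over, giving -42.8 dB.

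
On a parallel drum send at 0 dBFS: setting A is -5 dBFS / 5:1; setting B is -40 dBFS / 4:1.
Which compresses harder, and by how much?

B, by 26 dB

A: 5 dB over, compressed to 1 dB over, so 4 dB of GR.
B: 40 dB over, compressed to 10 dB over, so 30 dB of GR.
Difference: 26 dB in favour of B.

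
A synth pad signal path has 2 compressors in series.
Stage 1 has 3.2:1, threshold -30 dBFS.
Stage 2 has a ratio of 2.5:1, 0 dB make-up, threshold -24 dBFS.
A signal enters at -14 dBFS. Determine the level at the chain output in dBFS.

Stage 1: -14 dBFS is 16 dB over -30 dBFS; at 3.2:1 that becomes 5 dB over, giving -25 dBFS.
Stage 2: -25 dBFS is at or below the -24 dBFS threshold — no compression; output -25 dBFS.

-25 dBFS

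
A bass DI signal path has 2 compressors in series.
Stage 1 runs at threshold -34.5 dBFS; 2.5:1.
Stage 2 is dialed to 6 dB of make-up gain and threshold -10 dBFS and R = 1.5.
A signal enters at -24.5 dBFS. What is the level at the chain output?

-24.5 dBFS

Stage 1: overshoot 10 dB → 10/2.5 = 4 dB → -30.5 dBFS.
Stage 2: -30.5 dBFS is at or below the -10 dBFS threshold — no compression; make-up brings it to -24.5 dBFS.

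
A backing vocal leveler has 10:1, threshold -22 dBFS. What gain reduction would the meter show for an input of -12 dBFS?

9 dB

-12 dBFS exceeds the threshold by 10 dB.
At 10:1, output sits 10/10 = 1 dB above threshold.
Gain reduction = 10 − 1 = 9 dB.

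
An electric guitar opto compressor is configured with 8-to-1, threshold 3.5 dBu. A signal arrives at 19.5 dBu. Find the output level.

19.5 dBu sits 16 dB over threshold.
8:1 compression reduces that to 16/8 = 2 dB over.
So the level is 3.5 + 2 = 5.5 dBu.

5.5 dBu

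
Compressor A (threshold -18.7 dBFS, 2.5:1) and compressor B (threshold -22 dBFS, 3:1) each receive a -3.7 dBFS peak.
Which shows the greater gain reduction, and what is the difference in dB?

A: GR = 15 − 15/2.5 = 9 dB.
B: GR = 18.3 − 18.3/3 = 12.2 dB.
B reduces 3.2 dB more.

B, by 3.2 dB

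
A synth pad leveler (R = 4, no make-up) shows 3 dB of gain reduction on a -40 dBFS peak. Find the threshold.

-44 dBFS

Gain reduction = -40 − (-43) = 3 dB; output overshoot = GR / (R − 1) = 3 / 3 = 1 dB.
Threshold = output − output overshoot = -43 − 1 = -44 dBFS.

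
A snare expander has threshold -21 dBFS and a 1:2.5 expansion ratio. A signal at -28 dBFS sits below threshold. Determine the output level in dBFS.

-38.5 dBFS

Below threshold, a 1:2.5 expander applies gain = (2.5−1)×(T − x) of attenuation.
(2.5−1) × 7 = 10.5 dB, so output = -28 − 10.5 = -38.5 dBFS.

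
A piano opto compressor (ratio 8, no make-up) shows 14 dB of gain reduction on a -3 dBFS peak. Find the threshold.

-19 dBFS

Let T be the threshold. Output overshoot = (input overshoot)/R, so -17 − T = (-3 − T)/8.
8·(-17 − T) = -3 − T → 7·T = -136 − (-3) = -133.
T = -133/7 = -19 dBFS.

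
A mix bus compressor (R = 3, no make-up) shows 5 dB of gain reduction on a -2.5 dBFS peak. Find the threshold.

-10 dBFS

Gain reduction = -2.5 − (-7.5) = 5 dB; output overshoot = GR / (R − 1) = 5 / 2 = 2.5 dB.
Threshold = output − output overshoot = -7.5 − 2.5 = -10 dBFS.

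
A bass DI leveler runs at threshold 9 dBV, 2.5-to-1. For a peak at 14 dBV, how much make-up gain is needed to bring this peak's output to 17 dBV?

6 dB

Without make-up, output = threshold + overshoot/2.5 = 9 + 2 = 11 dBV.
Gap to target: 6 dB.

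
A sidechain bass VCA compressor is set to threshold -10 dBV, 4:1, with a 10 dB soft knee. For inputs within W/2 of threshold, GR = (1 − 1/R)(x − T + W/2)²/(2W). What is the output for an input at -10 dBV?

x − T + W/2 = -10 − (-10) + 5 = 5.
GR = (1 − 1/4) × 5² / 20 = 0.75 × 25 / 20 = 0.9375 dB.
Output = -10 − 0.9375 = -10.9375 dBV.

-10.9375 dBV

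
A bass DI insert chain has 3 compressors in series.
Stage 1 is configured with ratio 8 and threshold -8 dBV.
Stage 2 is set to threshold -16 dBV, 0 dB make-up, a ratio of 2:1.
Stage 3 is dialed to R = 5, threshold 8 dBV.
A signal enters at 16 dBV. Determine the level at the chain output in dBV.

Stage 1: 16 dBV is 24 dB over -8 dBV; at 8:1 that becomes 3 dB over, giving -5 dBV.
Stage 2: 11 dB above -16 dBV, reduced 2:1 to 5.5 dB above → -10.5 dBV.
Stage 3: -10.5 dBV is at or below the 8 dBV threshold — no compression; output -10.5 dBV.

-10.5 dBV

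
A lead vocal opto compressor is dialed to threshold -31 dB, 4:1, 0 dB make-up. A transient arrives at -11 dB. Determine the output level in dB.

-26 dB

The input is 20 dB above the -31 dB threshold.
At 4:1 the overshoot is divided by 4, leaving 5 dB above threshold.
That puts the output at -26 dB.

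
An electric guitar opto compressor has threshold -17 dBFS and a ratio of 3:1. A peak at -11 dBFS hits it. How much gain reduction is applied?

The signal is 6 dB above threshold.
After 3:1 compression the overshoot becomes 6/3 = 2 dB.
So the signal is attenuated by 6 − 2 = 4 dB.

4 dB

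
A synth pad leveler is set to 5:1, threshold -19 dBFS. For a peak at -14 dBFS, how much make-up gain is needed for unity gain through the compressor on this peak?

Overshoot 5 dB → 5/5 = 1 dB after compression, so the compressed level is -19 + 1 = -18 dBFS.
Make-up = target − compressed = -14 − (-18) = 4 dB.

4 dB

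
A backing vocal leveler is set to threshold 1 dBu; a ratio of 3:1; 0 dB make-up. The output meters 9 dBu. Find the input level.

That's 8 dB above the 1 dBu threshold.
Input overshoot = R × output overshoot = 24 dB → input = 1 + 24 = 25 dBu.

25 dBu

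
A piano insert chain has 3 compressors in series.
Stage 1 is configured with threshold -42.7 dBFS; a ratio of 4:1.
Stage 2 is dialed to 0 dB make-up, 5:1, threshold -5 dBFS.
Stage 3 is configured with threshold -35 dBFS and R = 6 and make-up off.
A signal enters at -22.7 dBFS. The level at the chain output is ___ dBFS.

Stage 1: 20 dB above -42.7 dBFS, reduced 4:1 to 5 dB above → -37.7 dBFS.
Stage 2: -37.7 dBFS ≤ -5 dBFS, so stage 2 doesn't engage; output -37.7 dBFS.
Stage 3: below threshold (-37.7 ≤ -35); passes unchanged; output -37.7 dBFS.

-37.7 dBFS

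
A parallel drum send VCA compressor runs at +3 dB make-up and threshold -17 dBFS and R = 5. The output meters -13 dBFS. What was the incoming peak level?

Before make-up, the level was -13 − 3 = -16 dBFS.
That's 1 dB above the -17 dBFS threshold.
Undo the ratio: input overshoot = 1 × 5 = 5 dB, giving input = -12 dBFS.

-12 dBFS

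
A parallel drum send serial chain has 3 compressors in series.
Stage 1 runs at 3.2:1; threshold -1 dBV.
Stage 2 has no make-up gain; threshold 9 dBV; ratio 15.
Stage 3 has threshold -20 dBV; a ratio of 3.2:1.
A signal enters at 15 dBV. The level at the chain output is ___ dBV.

Stage 1: 15 dBV is 16 dB over -1 dBV; at 3.2:1 that becomes 5 dB over, giving 4 dBV.
Stage 2: below threshold (4 ≤ 9); passes unchanged; output 4 dBV.
Stage 3: overshoot 24 dB → 24/3.2 = 7.5 dB → -12.5 dBV.

-12.5 dBV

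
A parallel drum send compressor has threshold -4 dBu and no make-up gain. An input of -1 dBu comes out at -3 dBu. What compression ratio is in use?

Input overshoot = -1 − (-4) = 3 dB; output overshoot = -3 − (-4) = 1 dB.
Ratio = 3 / 1 = 3.

3:1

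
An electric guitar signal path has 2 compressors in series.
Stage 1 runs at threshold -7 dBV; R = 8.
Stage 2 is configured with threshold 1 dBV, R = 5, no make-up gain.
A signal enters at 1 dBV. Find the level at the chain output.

-6 dBV

Stage 1: 8 dB above -7 dBV, reduced 8:1 to 1 dB above → -6 dBV.
Stage 2: -6 dBV is at or below the 1 dBV threshold — no compression; output -6 dBV.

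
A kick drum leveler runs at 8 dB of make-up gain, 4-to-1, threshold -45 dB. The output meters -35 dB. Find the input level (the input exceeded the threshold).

-37 dB

Before make-up, the level was -35 − 8 = -43 dB.
The compressed level sits -43 − (-45) = 2 dB over threshold.
Undo the ratio: input overshoot = 2 × 4 = 8 dB, giving input = -37 dB.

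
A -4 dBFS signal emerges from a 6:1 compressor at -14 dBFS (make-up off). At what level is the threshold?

-16 dBFS

Let T be the threshold. Output overshoot = (input overshoot)/R, so -14 − T = (-4 − T)/6.
6·(-14 − T) = -4 − T → 5·T = -84 − (-4) = -80.
T = -80/5 = -16 dBFS.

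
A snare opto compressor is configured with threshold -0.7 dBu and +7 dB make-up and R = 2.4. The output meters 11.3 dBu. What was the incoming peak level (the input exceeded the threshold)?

11.3 dBu

Stripping the +7 dB make-up gives 4.3 dBu at the gain stage.
The compressed level sits 4.3 − (-0.7) = 5 dB over threshold.
Before 2.4:1 compression the overshoot was 5 × 2.4 = 12 dB, so input = -0.7 + 12 = 11.3 dBu.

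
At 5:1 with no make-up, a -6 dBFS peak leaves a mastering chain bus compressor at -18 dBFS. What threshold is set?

-21 dBFS

Gain reduction = -6 − (-18) = 12 dB; output overshoot = GR / (R − 1) = 12 / 4 = 3 dB.
Threshold = output − output overshoot = -18 − 3 = -21 dBFS.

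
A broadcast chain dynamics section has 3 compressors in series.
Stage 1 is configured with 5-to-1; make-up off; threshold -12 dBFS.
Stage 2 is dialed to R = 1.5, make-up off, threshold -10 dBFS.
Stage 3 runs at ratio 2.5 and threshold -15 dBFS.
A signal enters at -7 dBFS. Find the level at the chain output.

-13.4 dBFS

Stage 1: overshoot 5 dB → 5/5 = 1 dB → -11 dBFS.
Stage 2: below threshold (-11 ≤ -10); passes unchanged; output -11 dBFS.
Stage 3: -11 dBFS is 4 dB over -15 dBFS; at 2.5:1 that becomes 1.6 dB over, giving -13.4 dBFS.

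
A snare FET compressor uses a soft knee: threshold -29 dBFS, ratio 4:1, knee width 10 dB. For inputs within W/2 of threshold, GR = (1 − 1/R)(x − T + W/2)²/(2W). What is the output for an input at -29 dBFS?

-29.9375 dBFS

x − T + W/2 = -29 − (-29) + 5 = 5.
GR = (1 − 1/4) × 5² / 20 = 0.75 × 25 / 20 = 0.9375 dB.
Output = -29 − 0.9375 = -29.9375 dBFS.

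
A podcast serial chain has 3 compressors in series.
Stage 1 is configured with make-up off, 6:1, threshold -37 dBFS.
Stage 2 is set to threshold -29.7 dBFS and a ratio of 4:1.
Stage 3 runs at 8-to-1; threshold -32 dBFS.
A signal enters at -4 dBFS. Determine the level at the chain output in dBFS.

Stage 1: overshoot 33 dB → 33/6 = 5.5 dB → -31.5 dBFS.
Stage 2: -31.5 dBFS ≤ -29.7 dBFS, so stage 2 doesn't engage; output -31.5 dBFS.
Stage 3: -31.5 dBFS is 0.5 dB over -32 dBFS; at 8:1 that becomes 0.0625 dB over, giving -31.9375 dBFS.

-31.9375 dBFS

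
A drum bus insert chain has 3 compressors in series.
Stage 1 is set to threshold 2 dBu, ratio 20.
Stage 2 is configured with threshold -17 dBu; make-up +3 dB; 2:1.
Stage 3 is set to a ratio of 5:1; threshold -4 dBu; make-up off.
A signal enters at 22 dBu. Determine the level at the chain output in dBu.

-4 dBu

Stage 1: 22 dBu is 20 dB over 2 dBu; at 20:1 that becomes 1 dB over, giving 3 dBu.
Stage 2: 3 dBu is 20 dB over -17 dBu; at 2:1 that becomes 10 dB over, giving -7 dBu; +3 dB make-up → -4 dBu.
Stage 3: -4 dBu is at or below the -4 dBu threshold — no compression; output -4 dBu.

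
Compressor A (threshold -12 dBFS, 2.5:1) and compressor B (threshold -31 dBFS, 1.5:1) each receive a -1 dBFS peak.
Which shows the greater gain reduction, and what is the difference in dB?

A: 11 dB over, compressed to 4.4 dB over, so 6.6 dB of GR.
B: 30 dB over, compressed to 20 dB over, so 10 dB of GR.
B applies 3.4 dB more gain reduction.

B, by 3.4 dB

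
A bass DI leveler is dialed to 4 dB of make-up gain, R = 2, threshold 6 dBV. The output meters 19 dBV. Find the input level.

Stripping the +4 dB make-up gives 15 dBV at the gain stage.
Post-compression overshoot = 15 − 6 = 9 dB.
Undo the ratio: input overshoot = 9 × 2 = 18 dB, giving input = 24 dBV.

24 dBV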